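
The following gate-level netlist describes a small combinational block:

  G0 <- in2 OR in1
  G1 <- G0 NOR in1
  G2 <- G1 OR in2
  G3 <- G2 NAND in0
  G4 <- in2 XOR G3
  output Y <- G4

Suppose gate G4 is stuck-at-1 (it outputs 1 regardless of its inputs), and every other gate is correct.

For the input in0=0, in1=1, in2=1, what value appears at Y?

Propagate with G4 forced: G0=1, G1=0, G2=1, G3=1, G4=1 [stuck-at-1].
So Y = 1. (Without the fault it would be 0.)

1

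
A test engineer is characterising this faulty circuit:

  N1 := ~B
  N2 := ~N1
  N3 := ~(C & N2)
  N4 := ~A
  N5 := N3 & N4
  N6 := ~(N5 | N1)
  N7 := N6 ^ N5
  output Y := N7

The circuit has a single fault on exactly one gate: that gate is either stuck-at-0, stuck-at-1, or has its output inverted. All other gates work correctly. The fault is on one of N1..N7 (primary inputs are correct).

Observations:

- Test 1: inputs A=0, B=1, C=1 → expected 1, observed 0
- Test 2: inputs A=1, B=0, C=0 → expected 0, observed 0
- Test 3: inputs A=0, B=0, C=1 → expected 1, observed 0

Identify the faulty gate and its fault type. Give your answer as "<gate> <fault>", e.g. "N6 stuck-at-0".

N7 stuck-at-0

Fault-free values for test 1 (A=0, B=1, C=1): N1=0, N2=1, N3=0, N4=1, N5=0, N6=1, N7=1, giving Y=1. Observed 0.
Test 1: faults giving observed 0 are {N6 stuck-at-0, N6 inverted output, N7 stuck-at-0, N7 inverted output}.
Test 2 (A=1, B=0, C=0): fault-free N1=1, N2=0, N3=1, N4=0, N5=0, N6=0, N7=0 → 0; observed 0. Eliminates N6 inverted output, N7 inverted output.
Test 3 (A=0, B=0, C=1): fault-free N1=1, N2=0, N3=1, N4=1, N5=1, N6=0, N7=1 → 1; observed 0. Eliminates N6 stuck-at-0.
Only N7 stuck-at-0 is consistent with every test.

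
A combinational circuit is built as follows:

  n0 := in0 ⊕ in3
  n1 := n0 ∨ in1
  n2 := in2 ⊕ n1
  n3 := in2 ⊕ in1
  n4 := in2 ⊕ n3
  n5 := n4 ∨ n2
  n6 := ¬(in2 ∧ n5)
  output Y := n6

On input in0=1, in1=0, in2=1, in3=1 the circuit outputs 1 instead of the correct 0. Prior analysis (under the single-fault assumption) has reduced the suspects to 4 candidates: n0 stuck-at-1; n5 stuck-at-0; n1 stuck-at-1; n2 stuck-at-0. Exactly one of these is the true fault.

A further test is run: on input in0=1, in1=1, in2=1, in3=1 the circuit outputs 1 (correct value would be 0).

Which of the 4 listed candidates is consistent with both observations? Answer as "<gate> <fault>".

Evaluate each candidate on input in0=1, in1=1, in2=1, in3=1:
  n0 stuck-at-1: n0=1 [stuck-at-1], n1=1, n2=0, n3=0, n4=1, n5=1, n6=0 → 0 — eliminated
  n5 stuck-at-0: n0=0, n1=1, n2=0, n3=0, n4=1, n5=0 [stuck-at-0], n6=1 → 1 — matches
  n1 stuck-at-1: n0=0, n1=1 [stuck-at-1], n2=0, n3=0, n4=1, n5=1, n6=0 → 0 — eliminated
  n2 stuck-at-0: n0=0, n1=1, n2=0 [stuck-at-0], n3=0, n4=1, n5=1, n6=0 → 0 — eliminated
Only n5 stuck-at-0 reproduces the observed 1.

n5 stuck-at-0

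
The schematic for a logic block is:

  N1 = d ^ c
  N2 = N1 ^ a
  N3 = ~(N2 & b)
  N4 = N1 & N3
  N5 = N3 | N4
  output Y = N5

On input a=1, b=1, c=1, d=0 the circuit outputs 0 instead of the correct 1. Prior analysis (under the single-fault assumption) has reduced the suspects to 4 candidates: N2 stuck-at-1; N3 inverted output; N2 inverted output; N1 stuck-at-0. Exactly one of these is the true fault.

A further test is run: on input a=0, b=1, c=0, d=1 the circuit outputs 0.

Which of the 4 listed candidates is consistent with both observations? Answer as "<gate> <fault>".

Evaluate each candidate on input a=0, b=1, c=0, d=1:
  N2 stuck-at-1: N1=1, N2=1 [stuck-at-1], N3=0, N4=0, N5=0 → 0 — matches
  N3 inverted output: N1=1, N2=1, N3=1 [inverted output], N4=1, N5=1 → 1 — eliminated
  N2 inverted output: N1=1, N2=0 [inverted output], N3=1, N4=1, N5=1 → 1 — eliminated
  N1 stuck-at-0: N1=0 [stuck-at-0], N2=0, N3=1, N4=0, N5=1 → 1 — eliminated
Only N2 stuck-at-1 reproduces the observed 0.

N2 stuck-at-1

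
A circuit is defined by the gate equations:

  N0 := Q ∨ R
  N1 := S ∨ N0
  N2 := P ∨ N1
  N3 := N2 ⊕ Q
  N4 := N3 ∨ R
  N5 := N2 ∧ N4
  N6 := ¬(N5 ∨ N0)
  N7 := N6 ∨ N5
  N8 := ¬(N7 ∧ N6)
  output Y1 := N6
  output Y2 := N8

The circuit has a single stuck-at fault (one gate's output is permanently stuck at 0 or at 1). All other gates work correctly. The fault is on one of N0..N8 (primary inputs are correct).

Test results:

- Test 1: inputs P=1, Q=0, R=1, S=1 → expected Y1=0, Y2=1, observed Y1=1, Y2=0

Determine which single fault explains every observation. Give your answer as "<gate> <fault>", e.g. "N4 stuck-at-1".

Fault-free values for test 1 (P=1, Q=0, R=1, S=1): N0=1, N1=1, N2=1, N3=1, N4=1, N5=1, N6=0, N7=1, N8=1, giving Y1=0, Y2=1. Observed Y1=1, Y2=0.
Test 1: faults giving observed Y1=1, Y2=0 are {N6 stuck-at-1}.
Only N6 stuck-at-1 is consistent with every test.

N6 stuck-at-1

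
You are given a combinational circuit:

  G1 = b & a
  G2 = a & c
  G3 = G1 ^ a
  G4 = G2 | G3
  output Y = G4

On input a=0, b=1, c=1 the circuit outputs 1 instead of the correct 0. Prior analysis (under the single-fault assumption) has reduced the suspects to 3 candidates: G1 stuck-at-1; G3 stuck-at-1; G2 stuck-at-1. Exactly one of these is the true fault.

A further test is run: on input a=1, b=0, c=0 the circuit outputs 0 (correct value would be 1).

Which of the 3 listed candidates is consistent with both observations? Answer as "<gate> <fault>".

Evaluate each candidate on input a=1, b=0, c=0:
  G1 stuck-at-1: G1=1 [stuck-at-1], G2=0, G3=0, G4=0 → 0 — matches
  G3 stuck-at-1: G1=0, G2=0, G3=1 [stuck-at-1], G4=1 → 1 — eliminated
  G2 stuck-at-1: G1=0, G2=1 [stuck-at-1], G3=1, G4=1 → 1 — eliminated
Only G1 stuck-at-1 reproduces the observed 0.

G1 stuck-at-1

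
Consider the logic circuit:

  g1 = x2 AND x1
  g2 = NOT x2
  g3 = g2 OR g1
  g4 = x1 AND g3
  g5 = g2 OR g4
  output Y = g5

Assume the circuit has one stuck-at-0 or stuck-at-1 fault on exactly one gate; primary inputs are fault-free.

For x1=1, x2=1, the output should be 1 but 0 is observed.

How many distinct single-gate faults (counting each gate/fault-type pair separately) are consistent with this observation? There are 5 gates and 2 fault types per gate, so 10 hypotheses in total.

Fault-free: g1=1, g2=0, g3=1, g4=1, g5=1 → 1. Observed 0.
  g1 stuck-at-0: output 0 ✓
  g1 stuck-at-1: output 1 ✗
  g2 stuck-at-0: output 1 ✗
  g2 stuck-at-1: output 1 ✗
  g3 stuck-at-0: output 0 ✓
  g3 stuck-at-1: output 1 ✗
  g4 stuck-at-0: output 0 ✓
  g4 stuck-at-1: output 1 ✗
  g5 stuck-at-0: output 0 ✓
  g5 stuck-at-1: output 1 ✗
Consistent faults: {g1 stuck-at-0, g3 stuck-at-0, g4 stuck-at-0, g5 stuck-at-0} — 4 in all.

4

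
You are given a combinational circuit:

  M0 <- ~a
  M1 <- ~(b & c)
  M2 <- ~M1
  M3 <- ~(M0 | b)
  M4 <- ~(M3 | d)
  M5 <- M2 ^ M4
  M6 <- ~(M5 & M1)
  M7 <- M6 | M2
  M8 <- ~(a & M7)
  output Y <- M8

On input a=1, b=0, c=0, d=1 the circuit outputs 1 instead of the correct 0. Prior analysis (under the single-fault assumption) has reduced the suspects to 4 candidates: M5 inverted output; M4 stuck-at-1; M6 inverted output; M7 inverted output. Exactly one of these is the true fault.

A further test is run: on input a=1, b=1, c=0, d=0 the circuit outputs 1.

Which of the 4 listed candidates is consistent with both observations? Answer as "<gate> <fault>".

M4 stuck-at-1

Evaluate each candidate on input a=1, b=1, c=0, d=0:
  M5 inverted output: M0=0, M1=1, M2=0, M3=0, M4=1, M5=0 [inverted output], M6=1, M7=1, M8=0 → 0 — eliminated
  M4 stuck-at-1: M0=0, M1=1, M2=0, M3=0, M4=1 [stuck-at-1], M5=1, M6=0, M7=0, M8=1 → 1 — matches
  M6 inverted output: M0=0, M1=1, M2=0, M3=0, M4=1, M5=1, M6=1 [inverted output], M7=1, M8=0 → 0 — eliminated
  M7 inverted output: M0=0, M1=1, M2=0, M3=0, M4=1, M5=1, M6=0, M7=1 [inverted output], M8=0 → 0 — eliminated
Only M4 stuck-at-1 reproduces the observed 1.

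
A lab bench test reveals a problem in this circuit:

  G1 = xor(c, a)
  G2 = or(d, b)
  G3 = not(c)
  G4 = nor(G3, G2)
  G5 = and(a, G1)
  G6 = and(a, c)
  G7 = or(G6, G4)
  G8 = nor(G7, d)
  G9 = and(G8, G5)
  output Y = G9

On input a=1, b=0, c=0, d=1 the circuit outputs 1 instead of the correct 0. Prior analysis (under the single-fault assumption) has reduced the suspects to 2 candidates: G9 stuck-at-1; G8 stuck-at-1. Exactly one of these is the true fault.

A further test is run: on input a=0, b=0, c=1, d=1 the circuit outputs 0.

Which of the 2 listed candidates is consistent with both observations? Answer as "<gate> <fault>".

G8 stuck-at-1

Evaluate each candidate on input a=0, b=0, c=1, d=1:
  G9 stuck-at-1: G1=1, G2=1, G3=0, G4=0, G5=0, G6=0, G7=0, G8=0, G9=1 [stuck-at-1] → 1 — eliminated
  G8 stuck-at-1: G1=1, G2=1, G3=0, G4=0, G5=0, G6=0, G7=0, G8=1 [stuck-at-1], G9=0 → 0 — matches
Only G8 stuck-at-1 reproduces the observed 0.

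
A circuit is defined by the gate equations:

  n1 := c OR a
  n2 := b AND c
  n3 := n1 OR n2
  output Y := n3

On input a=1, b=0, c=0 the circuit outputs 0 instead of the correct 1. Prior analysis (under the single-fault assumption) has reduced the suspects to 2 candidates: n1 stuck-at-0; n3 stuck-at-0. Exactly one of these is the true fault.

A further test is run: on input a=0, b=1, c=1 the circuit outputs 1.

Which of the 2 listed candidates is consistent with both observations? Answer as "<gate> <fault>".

n1 stuck-at-0

Evaluate each candidate on input a=0, b=1, c=1:
  n1 stuck-at-0: n1=0 [stuck-at-0], n2=1, n3=1 → 1 — matches
  n3 stuck-at-0: n1=1, n2=1, n3=0 [stuck-at-0] → 0 — eliminated
Only n1 stuck-at-0 reproduces the observed 1.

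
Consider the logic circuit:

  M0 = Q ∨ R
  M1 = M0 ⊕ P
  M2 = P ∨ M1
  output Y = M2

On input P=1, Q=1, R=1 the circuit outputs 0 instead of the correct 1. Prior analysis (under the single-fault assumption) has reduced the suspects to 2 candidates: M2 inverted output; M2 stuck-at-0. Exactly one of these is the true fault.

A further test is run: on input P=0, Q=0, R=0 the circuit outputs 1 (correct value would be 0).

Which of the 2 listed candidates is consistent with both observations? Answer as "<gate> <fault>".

M2 inverted output

Evaluate each candidate on input P=0, Q=0, R=0:
  M2 inverted output: M0=0, M1=0, M2=1 [inverted output] → 1 — matches
  M2 stuck-at-0: M0=0, M1=0, M2=0 [stuck-at-0] → 0 — eliminated
Only M2 inverted output reproduces the observed 1.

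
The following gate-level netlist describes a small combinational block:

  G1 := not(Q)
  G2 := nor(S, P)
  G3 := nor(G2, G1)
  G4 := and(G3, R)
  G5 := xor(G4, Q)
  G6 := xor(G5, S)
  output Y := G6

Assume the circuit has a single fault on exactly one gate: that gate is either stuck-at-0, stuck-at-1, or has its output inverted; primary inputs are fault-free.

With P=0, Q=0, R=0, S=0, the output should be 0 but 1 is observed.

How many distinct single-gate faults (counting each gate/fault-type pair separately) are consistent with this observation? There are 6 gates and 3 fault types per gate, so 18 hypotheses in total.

Fault-free: G1=1, G2=1, G3=0, G4=0, G5=0, G6=0 → 0. Observed 1.
  G1: none of the 3 fault types match ✗
  G2: none of the 3 fault types match ✗
  G3: none of the 3 fault types match ✗
  G4: stuck-at-1, inverted output ✓; others ✗
  G5: stuck-at-1, inverted output ✓; others ✗
  G6: stuck-at-1, inverted output ✓; others ✗
Consistent faults: {G4 stuck-at-1, G4 inverted output, G5 stuck-at-1, G5 inverted output, G6 stuck-at-1, G6 inverted output} — 6 in all.

6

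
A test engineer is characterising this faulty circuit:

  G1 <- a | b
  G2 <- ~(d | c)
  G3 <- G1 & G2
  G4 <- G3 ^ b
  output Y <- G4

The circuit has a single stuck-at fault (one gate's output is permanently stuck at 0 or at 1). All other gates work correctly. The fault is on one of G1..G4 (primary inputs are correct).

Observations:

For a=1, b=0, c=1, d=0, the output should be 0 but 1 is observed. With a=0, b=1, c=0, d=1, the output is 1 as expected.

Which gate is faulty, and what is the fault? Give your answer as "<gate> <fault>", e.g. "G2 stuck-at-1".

Fault-free values for test 1 (a=1, b=0, c=1, d=0): G1=1, G2=0, G3=0, G4=0, giving Y=0. Observed 1.
Test 1: faults giving observed 1 are {G2 stuck-at-1, G3 stuck-at-1, G4 stuck-at-1}.
Test 2 (a=0, b=1, c=0, d=1): fault-free G1=1, G2=0, G3=0, G4=1 → 1; observed 1. Eliminates G2 stuck-at-1, G3 stuck-at-1.
Only G4 stuck-at-1 is consistent with every test.

G4 stuck-at-1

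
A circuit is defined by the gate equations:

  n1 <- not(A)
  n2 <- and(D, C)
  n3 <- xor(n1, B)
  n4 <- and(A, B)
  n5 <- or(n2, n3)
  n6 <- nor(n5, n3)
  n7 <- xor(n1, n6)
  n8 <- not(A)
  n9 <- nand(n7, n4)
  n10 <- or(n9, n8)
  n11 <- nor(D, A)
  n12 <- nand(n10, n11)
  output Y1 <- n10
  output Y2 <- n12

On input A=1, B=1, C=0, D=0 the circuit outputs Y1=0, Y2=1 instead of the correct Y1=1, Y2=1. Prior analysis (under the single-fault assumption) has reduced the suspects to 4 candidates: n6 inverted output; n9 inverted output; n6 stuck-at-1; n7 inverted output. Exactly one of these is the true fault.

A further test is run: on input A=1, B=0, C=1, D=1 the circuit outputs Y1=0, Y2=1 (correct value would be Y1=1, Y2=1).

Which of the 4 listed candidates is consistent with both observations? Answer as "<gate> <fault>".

Evaluate each candidate on input A=1, B=0, C=1, D=1:
  n6 inverted output: n1=0, n2=1, n3=0, n4=0, n5=1, n6=1 [inverted output], n7=1, n8=0, n9=1, n10=1, n11=0, n12=1 → Y1=1, Y2=1 — eliminated
  n9 inverted output: n1=0, n2=1, n3=0, n4=0, n5=1, n6=0, n7=0, n8=0, n9=0 [inverted output], n10=0, n11=0, n12=1 → Y1=0, Y2=1 — matches
  n6 stuck-at-1: n1=0, n2=1, n3=0, n4=0, n5=1, n6=1 [stuck-at-1], n7=1, n8=0, n9=1, n10=1, n11=0, n12=1 → Y1=1, Y2=1 — eliminated
  n7 inverted output: n1=0, n2=1, n3=0, n4=0, n5=1, n6=0, n7=1 [inverted output], n8=0, n9=1, n10=1, n11=0, n12=1 → Y1=1, Y2=1 — eliminated
Only n9 inverted output reproduces the observed Y1=0, Y2=1.

n9 inverted output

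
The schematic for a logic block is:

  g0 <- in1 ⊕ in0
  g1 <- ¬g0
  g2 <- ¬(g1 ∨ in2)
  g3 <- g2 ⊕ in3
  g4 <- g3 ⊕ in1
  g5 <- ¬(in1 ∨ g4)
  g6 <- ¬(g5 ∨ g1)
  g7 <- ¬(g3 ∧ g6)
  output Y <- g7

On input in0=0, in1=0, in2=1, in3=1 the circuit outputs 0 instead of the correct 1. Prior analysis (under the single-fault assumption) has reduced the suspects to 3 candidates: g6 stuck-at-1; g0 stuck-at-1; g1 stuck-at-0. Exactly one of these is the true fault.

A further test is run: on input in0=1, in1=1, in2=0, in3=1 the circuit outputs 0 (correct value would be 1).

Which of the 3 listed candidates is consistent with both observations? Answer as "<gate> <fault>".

g6 stuck-at-1

Evaluate each candidate on input in0=1, in1=1, in2=0, in3=1:
  g6 stuck-at-1: g0=0, g1=1, g2=0, g3=1, g4=0, g5=0, g6=1 [stuck-at-1], g7=0 → 0 — matches
  g0 stuck-at-1: g0=1 [stuck-at-1], g1=0, g2=1, g3=0, g4=1, g5=0, g6=1, g7=1 → 1 — eliminated
  g1 stuck-at-0: g0=0, g1=0 [stuck-at-0], g2=1, g3=0, g4=1, g5=0, g6=1, g7=1 → 1 — eliminated
Only g6 stuck-at-1 reproduces the observed 0.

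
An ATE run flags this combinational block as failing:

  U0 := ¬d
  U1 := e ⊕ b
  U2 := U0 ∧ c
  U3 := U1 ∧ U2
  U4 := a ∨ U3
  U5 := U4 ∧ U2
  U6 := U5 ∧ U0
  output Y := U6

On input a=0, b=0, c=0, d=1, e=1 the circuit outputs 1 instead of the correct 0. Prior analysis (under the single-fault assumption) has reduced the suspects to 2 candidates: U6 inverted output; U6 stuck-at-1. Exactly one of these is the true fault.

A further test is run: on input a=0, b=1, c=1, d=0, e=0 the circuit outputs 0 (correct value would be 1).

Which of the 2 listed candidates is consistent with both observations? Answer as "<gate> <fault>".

U6 inverted output

Evaluate each candidate on input a=0, b=1, c=1, d=0, e=0:
  U6 inverted output: U0=1, U1=1, U2=1, U3=1, U4=1, U5=1, U6=0 [inverted output] → 0 — matches
  U6 stuck-at-1: U0=1, U1=1, U2=1, U3=1, U4=1, U5=1, U6=1 [stuck-at-1] → 1 — eliminated
Only U6 inverted output reproduces the observed 0.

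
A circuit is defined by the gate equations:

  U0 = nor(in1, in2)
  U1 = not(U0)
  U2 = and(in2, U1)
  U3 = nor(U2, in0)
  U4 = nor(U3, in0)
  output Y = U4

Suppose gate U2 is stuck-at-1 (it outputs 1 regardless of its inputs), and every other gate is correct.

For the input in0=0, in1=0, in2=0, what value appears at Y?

Propagate with U2 forced: U0=1, U1=0, U2=1 [stuck-at-1], U3=0, U4=1.
So Y = 1. (Without the fault it would be 0.)

1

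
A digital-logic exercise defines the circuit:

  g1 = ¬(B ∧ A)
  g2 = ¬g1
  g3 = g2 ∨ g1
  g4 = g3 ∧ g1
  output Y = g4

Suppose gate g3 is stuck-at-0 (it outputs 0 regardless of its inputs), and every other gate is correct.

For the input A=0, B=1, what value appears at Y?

0

Propagate with g3 forced: g1=1, g2=0, g3=0 [stuck-at-0], g4=0.
So Y = 0. (Without the fault it would be 1.)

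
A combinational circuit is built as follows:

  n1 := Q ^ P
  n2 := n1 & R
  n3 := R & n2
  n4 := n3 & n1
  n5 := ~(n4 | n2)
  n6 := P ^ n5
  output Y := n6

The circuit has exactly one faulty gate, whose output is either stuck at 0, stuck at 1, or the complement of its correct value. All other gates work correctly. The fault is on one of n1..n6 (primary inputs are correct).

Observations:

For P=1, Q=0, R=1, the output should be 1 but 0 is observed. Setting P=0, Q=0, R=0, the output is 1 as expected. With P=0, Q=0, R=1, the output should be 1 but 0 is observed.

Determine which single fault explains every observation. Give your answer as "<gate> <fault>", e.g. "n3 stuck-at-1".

Fault-free values for test 1 (P=1, Q=0, R=1): n1=1, n2=1, n3=1, n4=1, n5=0, n6=1, giving Y=1. Observed 0.
Test 1: faults giving observed 0 are {n1 stuck-at-0, n1 inverted output, n2 stuck-at-0, n2 inverted output, n5 stuck-at-1, n5 inverted output, n6 stuck-at-0, n6 inverted output}.
Test 2 (P=0, Q=0, R=0): fault-free n1=0, n2=0, n3=0, n4=0, n5=1, n6=1 → 1; observed 1. Eliminates n2 inverted output, n5 inverted output, n6 stuck-at-0, n6 inverted output.
Test 3 (P=0, Q=0, R=1): fault-free n1=0, n2=0, n3=0, n4=0, n5=1, n6=1 → 1; observed 0. Eliminates n1 stuck-at-0, n2 stuck-at-0, n5 stuck-at-1.
Only n1 inverted output is consistent with every test.

n1 inverted output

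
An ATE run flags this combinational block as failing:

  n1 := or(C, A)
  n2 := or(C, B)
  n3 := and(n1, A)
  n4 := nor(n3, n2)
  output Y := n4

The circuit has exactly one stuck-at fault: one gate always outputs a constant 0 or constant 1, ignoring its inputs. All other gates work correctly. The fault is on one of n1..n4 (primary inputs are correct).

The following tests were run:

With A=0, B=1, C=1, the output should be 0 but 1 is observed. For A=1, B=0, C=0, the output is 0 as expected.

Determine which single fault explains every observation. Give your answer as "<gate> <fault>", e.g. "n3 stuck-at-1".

n2 stuck-at-0

Fault-free values for test 1 (A=0, B=1, C=1): n1=1, n2=1, n3=0, n4=0, giving Y=0. Observed 1.
Test 1: faults giving observed 1 are {n2 stuck-at-0, n4 stuck-at-1}.
Test 2 (A=1, B=0, C=0): fault-free n1=1, n2=0, n3=1, n4=0 → 0; observed 0. Eliminates n4 stuck-at-1.
Only n2 stuck-at-0 is consistent with every test.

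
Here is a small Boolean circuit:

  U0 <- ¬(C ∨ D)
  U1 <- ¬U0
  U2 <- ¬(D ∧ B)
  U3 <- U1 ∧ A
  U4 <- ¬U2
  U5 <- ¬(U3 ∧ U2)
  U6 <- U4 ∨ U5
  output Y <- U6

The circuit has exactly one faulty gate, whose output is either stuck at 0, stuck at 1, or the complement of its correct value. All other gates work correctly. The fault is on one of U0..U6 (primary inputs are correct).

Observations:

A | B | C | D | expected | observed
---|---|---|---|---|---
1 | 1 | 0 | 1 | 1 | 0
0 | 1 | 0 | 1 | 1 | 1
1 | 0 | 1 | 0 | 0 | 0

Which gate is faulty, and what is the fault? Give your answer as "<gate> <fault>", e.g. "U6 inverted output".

Fault-free values for test 1 (A=1, B=1, C=0, D=1): U0=0, U1=1, U2=0, U3=1, U4=1, U5=1, U6=1, giving Y=1. Observed 0.
Test 1: faults giving observed 0 are {U2 stuck-at-1, U2 inverted output, U6 stuck-at-0, U6 inverted output}.
Test 2 (A=0, B=1, C=0, D=1): fault-free U0=0, U1=1, U2=0, U3=0, U4=1, U5=1, U6=1 → 1; observed 1. Eliminates U6 stuck-at-0, U6 inverted output.
Test 3 (A=1, B=0, C=1, D=0): fault-free U0=0, U1=1, U2=1, U3=1, U4=0, U5=0, U6=0 → 0; observed 0. Eliminates U2 inverted output.
Only U2 stuck-at-1 is consistent with every test.

U2 stuck-at-1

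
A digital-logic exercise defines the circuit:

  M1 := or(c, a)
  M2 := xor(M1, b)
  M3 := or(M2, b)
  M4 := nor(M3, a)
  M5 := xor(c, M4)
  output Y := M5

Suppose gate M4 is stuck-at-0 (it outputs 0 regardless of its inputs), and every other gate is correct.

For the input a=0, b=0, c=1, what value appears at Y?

1

Propagate with M4 forced: M1=1, M2=1, M3=1, M4=0 [stuck-at-0], M5=1.
So Y = 1. (Same as the fault-free value — the fault is masked on this input.)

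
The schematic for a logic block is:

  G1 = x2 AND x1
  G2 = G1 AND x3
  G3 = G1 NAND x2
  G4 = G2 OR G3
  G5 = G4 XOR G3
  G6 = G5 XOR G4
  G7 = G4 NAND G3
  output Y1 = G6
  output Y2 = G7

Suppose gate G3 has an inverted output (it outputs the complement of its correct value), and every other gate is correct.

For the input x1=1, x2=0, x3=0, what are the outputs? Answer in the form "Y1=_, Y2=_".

Y1=0, Y2=1

Propagate with G3 forced: G1=0, G2=0, G3=0 [inverted output], G4=0, G5=0, G6=0, G7=1.
So the outputs are Y1=0, Y2=1. (Without the fault they would be Y1=1, Y2=0.)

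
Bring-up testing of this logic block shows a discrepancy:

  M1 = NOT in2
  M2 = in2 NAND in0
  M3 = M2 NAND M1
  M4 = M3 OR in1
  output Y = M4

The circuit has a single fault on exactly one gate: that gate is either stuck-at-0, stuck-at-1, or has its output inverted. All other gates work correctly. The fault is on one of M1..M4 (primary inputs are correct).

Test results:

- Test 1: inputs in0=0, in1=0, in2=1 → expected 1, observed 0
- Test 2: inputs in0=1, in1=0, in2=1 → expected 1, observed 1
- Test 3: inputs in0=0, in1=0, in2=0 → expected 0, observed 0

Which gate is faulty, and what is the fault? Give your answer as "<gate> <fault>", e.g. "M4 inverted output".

M1 stuck-at-1

Fault-free values for test 1 (in0=0, in1=0, in2=1): M1=0, M2=1, M3=1, M4=1, giving Y=1. Observed 0.
Test 1: faults giving observed 0 are {M1 stuck-at-1, M1 inverted output, M3 stuck-at-0, M3 inverted output, M4 stuck-at-0, M4 inverted output}.
Test 2 (in0=1, in1=0, in2=1): fault-free M1=0, M2=0, M3=1, M4=1 → 1; observed 1. Eliminates M3 stuck-at-0, M3 inverted output, M4 stuck-at-0, M4 inverted output.
Test 3 (in0=0, in1=0, in2=0): fault-free M1=1, M2=1, M3=0, M4=0 → 0; observed 0. Eliminates M1 inverted output.
Only M1 stuck-at-1 is consistent with every test.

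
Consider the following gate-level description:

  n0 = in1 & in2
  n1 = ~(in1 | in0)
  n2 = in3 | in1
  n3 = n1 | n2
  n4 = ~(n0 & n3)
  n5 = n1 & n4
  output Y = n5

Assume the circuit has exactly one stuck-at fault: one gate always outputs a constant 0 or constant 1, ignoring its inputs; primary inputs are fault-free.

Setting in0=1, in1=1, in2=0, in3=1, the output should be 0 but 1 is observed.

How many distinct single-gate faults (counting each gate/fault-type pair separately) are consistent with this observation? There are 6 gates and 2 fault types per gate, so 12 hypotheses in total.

2

Fault-free: n0=0, n1=0, n2=1, n3=1, n4=1, n5=0 → 0. Observed 1.
  n0 stuck-at-0: output 0 ✗
  n0 stuck-at-1: output 0 ✗
  n1 stuck-at-0: output 0 ✗
  n1 stuck-at-1: output 1 ✓
  n2 stuck-at-0: output 0 ✗
  n2 stuck-at-1: output 0 ✗
  n3 stuck-at-0: output 0 ✗
  n3 stuck-at-1: output 0 ✗
  n4 stuck-at-0: output 0 ✗
  n4 stuck-at-1: output 0 ✗
  n5 stuck-at-0: output 0 ✗
  n5 stuck-at-1: output 1 ✓
Consistent faults: {n1 stuck-at-1, n5 stuck-at-1} — 2 in all.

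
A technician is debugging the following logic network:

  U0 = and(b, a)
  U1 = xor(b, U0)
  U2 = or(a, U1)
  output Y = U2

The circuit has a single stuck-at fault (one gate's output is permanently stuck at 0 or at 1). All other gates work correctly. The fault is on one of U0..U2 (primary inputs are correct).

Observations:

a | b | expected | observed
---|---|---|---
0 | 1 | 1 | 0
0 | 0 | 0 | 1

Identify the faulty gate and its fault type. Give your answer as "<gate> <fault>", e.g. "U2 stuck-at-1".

Fault-free values for test 1 (a=0, b=1): U0=0, U1=1, U2=1, giving Y=1. Observed 0.
Test 1: faults giving observed 0 are {U0 stuck-at-1, U1 stuck-at-0, U2 stuck-at-0}.
Test 2 (a=0, b=0): fault-free U0=0, U1=0, U2=0 → 0; observed 1. Eliminates U1 stuck-at-0, U2 stuck-at-0.
Only U0 stuck-at-1 is consistent with every test.

U0 stuck-at-1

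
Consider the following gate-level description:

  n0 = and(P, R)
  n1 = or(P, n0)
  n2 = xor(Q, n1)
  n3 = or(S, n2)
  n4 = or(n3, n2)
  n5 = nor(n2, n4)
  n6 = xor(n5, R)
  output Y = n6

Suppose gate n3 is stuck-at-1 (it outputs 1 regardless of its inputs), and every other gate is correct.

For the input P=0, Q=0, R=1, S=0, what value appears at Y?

1

Propagate with n3 forced: n0=0, n1=0, n2=0, n3=1 [stuck-at-1], n4=1, n5=0, n6=1.
So Y = 1. (Without the fault it would be 0.)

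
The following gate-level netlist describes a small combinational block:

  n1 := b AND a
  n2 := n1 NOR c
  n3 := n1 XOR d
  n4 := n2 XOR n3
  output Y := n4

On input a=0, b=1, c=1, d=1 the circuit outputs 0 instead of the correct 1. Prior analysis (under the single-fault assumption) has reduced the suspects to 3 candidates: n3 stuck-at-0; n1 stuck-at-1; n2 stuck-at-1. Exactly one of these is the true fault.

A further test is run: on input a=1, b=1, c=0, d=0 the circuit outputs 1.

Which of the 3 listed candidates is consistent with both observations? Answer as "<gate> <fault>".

Evaluate each candidate on input a=1, b=1, c=0, d=0:
  n3 stuck-at-0: n1=1, n2=0, n3=0 [stuck-at-0], n4=0 → 0 — eliminated
  n1 stuck-at-1: n1=1 [stuck-at-1], n2=0, n3=1, n4=1 → 1 — matches
  n2 stuck-at-1: n1=1, n2=1 [stuck-at-1], n3=1, n4=0 → 0 — eliminated
Only n1 stuck-at-1 reproduces the observed 1.

n1 stuck-at-1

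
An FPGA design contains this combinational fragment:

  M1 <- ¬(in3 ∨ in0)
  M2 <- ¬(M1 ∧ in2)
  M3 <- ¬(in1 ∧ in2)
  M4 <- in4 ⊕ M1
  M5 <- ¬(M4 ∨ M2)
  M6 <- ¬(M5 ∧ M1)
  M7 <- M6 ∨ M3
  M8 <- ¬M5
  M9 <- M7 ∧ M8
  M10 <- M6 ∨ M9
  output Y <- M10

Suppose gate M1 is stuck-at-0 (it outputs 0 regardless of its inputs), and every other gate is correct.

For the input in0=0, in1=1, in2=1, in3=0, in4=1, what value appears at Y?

1

Propagate with M1 forced: M1=0 [stuck-at-0], M2=1, M3=0, M4=1, M5=0, M6=1, M7=1, M8=1, M9=1, M10=1.
So Y = 1. (Without the fault it would be 0.)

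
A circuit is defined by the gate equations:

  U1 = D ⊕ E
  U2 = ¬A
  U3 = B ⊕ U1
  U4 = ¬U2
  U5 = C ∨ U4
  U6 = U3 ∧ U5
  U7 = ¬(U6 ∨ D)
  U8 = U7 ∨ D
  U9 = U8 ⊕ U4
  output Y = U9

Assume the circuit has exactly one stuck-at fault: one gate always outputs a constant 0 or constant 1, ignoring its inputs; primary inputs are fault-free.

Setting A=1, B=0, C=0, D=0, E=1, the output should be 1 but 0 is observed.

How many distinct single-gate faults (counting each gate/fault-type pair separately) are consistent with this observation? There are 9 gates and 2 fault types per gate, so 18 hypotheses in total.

Fault-free: U1=1, U2=0, U3=1, U4=1, U5=1, U6=1, U7=0, U8=0, U9=1 → 1. Observed 0.
  U1: stuck-at-0 ✓; others ✗
  U2: none of the 2 fault types match ✗
  U3: stuck-at-0 ✓; others ✗
  U4: none of the 2 fault types match ✗
  U5: stuck-at-0 ✓; others ✗
  U6: stuck-at-0 ✓; others ✗
  U7: stuck-at-1 ✓; others ✗
  U8: stuck-at-1 ✓; others ✗
  U9: stuck-at-0 ✓; others ✗
Consistent faults: {U1 stuck-at-0, U3 stuck-at-0, U5 stuck-at-0, U6 stuck-at-0, U7 stuck-at-1, U8 stuck-at-1, U9 stuck-at-0} — 7 in all.

7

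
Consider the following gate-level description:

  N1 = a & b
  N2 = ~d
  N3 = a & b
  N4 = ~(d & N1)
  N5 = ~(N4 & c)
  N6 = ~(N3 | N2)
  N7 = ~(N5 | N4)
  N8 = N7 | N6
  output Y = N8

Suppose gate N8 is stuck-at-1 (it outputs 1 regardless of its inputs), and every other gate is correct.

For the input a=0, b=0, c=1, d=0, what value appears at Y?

Propagate with N8 forced: N1=0, N2=1, N3=0, N4=1, N5=0, N6=0, N7=0, N8=1 [stuck-at-1].
So Y = 1. (Without the fault it would be 0.)

1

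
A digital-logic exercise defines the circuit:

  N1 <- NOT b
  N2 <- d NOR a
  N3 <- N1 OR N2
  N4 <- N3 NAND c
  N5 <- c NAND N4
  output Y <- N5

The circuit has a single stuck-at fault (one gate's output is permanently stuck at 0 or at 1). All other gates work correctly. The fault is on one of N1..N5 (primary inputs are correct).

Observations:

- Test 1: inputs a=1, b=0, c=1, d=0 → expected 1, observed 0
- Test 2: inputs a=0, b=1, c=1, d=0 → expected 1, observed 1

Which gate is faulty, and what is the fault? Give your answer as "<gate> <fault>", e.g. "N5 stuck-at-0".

N1 stuck-at-0

Fault-free values for test 1 (a=1, b=0, c=1, d=0): N1=1, N2=0, N3=1, N4=0, N5=1, giving Y=1. Observed 0.
Test 1: faults giving observed 0 are {N1 stuck-at-0, N3 stuck-at-0, N4 stuck-at-1, N5 stuck-at-0}.
Test 2 (a=0, b=1, c=1, d=0): fault-free N1=0, N2=1, N3=1, N4=0, N5=1 → 1; observed 1. Eliminates N3 stuck-at-0, N4 stuck-at-1, N5 stuck-at-0.
Only N1 stuck-at-0 is consistent with every test.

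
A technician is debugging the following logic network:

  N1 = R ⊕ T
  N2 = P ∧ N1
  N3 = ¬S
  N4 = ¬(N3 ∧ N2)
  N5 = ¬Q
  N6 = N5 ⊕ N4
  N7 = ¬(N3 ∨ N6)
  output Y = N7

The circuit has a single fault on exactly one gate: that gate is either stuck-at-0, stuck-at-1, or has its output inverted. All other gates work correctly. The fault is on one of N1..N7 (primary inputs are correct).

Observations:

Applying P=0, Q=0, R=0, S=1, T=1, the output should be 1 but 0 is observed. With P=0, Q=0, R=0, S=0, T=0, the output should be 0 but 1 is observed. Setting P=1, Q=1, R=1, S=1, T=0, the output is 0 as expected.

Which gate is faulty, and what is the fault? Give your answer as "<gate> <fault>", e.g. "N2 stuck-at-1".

Fault-free values for test 1 (P=0, Q=0, R=0, S=1, T=1): N1=1, N2=0, N3=0, N4=1, N5=1, N6=0, N7=1, giving Y=1. Observed 0.
Test 1: faults giving observed 0 are {N3 stuck-at-1, N3 inverted output, N4 stuck-at-0, N4 inverted output, N5 stuck-at-0, N5 inverted output, N6 stuck-at-1, N6 inverted output, N7 stuck-at-0, N7 inverted output}.
Test 2 (P=0, Q=0, R=0, S=0, T=0): fault-free N1=0, N2=0, N3=1, N4=1, N5=1, N6=0, N7=0 → 0; observed 1. Eliminates N3 stuck-at-1, N4 stuck-at-0, N4 inverted output, N5 stuck-at-0, N5 inverted output, N6 stuck-at-1, N6 inverted output, N7 stuck-at-0.
Test 3 (P=1, Q=1, R=1, S=1, T=0): fault-free N1=1, N2=1, N3=0, N4=1, N5=0, N6=1, N7=0 → 0; observed 0. Eliminates N7 inverted output.
Only N3 inverted output is consistent with every test.

N3 inverted output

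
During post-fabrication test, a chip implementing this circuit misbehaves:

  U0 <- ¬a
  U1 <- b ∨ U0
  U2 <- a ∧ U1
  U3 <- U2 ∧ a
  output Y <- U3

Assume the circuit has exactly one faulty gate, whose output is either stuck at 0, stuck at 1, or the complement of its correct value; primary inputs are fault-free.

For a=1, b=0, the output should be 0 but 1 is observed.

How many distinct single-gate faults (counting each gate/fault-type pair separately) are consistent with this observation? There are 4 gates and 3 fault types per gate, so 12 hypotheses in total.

Fault-free: U0=0, U1=0, U2=0, U3=0 → 0. Observed 1.
  U0 stuck-at-0: output 0 ✗
  U0 stuck-at-1: output 1 ✓
  U0 inverted output: output 1 ✓
  U1 stuck-at-0: output 0 ✗
  U1 stuck-at-1: output 1 ✓
  U1 inverted output: output 1 ✓
  U2 stuck-at-0: output 0 ✗
  U2 stuck-at-1: output 1 ✓
  U2 inverted output: output 1 ✓
  U3 stuck-at-0: output 0 ✗
  U3 stuck-at-1: output 1 ✓
  U3 inverted output: output 1 ✓
Consistent faults: {U0 stuck-at-1, U0 inverted output, U1 stuck-at-1, U1 inverted output, U2 stuck-at-1, U2 inverted output, U3 stuck-at-1, U3 inverted output} — 8 in all.

8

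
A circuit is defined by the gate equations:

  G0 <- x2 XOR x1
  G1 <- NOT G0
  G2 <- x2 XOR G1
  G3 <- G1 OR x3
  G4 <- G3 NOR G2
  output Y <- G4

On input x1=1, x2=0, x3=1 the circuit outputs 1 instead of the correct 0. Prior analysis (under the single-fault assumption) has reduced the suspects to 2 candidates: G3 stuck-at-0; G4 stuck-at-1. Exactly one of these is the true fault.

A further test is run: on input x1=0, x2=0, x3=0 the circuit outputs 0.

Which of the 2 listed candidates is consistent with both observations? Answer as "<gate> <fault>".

Evaluate each candidate on input x1=0, x2=0, x3=0:
  G3 stuck-at-0: G0=0, G1=1, G2=1, G3=0 [stuck-at-0], G4=0 → 0 — matches
  G4 stuck-at-1: G0=0, G1=1, G2=1, G3=1, G4=1 [stuck-at-1] → 1 — eliminated
Only G3 stuck-at-0 reproduces the observed 0.

G3 stuck-at-0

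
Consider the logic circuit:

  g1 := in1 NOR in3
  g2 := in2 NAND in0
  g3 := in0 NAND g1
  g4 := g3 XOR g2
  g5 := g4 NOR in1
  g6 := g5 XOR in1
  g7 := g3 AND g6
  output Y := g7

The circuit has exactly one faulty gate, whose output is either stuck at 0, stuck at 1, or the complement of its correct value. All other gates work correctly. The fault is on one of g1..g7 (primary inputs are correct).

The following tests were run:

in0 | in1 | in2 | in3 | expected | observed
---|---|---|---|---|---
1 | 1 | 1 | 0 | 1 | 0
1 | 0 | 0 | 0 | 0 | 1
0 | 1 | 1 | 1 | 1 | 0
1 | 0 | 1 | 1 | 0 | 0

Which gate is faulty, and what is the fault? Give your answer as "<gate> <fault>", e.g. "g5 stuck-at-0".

Fault-free values for test 1 (in0=1, in1=1, in2=1, in3=0): g1=0, g2=0, g3=1, g4=1, g5=0, g6=1, g7=1, giving Y=1. Observed 0.
Test 1: faults giving observed 0 are {g1 stuck-at-1, g1 inverted output, g3 stuck-at-0, g3 inverted output, g5 stuck-at-1, g5 inverted output, g6 stuck-at-0, g6 inverted output, g7 stuck-at-0, g7 inverted output}.
Test 2 (in0=1, in1=0, in2=0, in3=0): fault-free g1=1, g2=1, g3=0, g4=1, g5=0, g6=0, g7=0 → 0; observed 1. Eliminates g1 stuck-at-1, g3 stuck-at-0, g5 stuck-at-1, g5 inverted output, g6 stuck-at-0, g6 inverted output, g7 stuck-at-0.
Test 3 (in0=0, in1=1, in2=1, in3=1): fault-free g1=0, g2=1, g3=1, g4=0, g5=0, g6=1, g7=1 → 1; observed 0. Eliminates g1 inverted output.
Test 4 (in0=1, in1=0, in2=1, in3=1): fault-free g1=0, g2=0, g3=1, g4=1, g5=0, g6=0, g7=0 → 0; observed 0. Eliminates g7 inverted output.
Only g3 inverted output is consistent with every test.

g3 inverted output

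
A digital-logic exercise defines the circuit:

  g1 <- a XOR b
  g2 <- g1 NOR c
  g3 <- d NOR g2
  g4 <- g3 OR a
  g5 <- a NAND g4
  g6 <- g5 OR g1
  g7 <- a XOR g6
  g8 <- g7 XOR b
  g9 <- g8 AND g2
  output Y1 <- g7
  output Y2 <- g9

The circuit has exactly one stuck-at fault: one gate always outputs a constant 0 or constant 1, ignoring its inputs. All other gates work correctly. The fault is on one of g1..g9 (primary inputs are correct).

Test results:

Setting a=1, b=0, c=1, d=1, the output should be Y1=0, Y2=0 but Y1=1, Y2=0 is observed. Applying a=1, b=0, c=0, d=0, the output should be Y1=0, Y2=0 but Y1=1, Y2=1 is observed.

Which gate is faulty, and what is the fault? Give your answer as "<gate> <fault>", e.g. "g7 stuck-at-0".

g1 stuck-at-0

Fault-free values for test 1 (a=1, b=0, c=1, d=1): g1=1, g2=0, g3=0, g4=1, g5=0, g6=1, g7=0, g8=0, g9=0, giving Y1=0, Y2=0. Observed Y1=1, Y2=0.
Test 1: faults giving observed Y1=1, Y2=0 are {g1 stuck-at-0, g6 stuck-at-0, g7 stuck-at-1}.
Test 2 (a=1, b=0, c=0, d=0): fault-free g1=1, g2=0, g3=1, g4=1, g5=0, g6=1, g7=0, g8=0, g9=0 → Y1=0, Y2=0; observed Y1=1, Y2=1. Eliminates g6 stuck-at-0, g7 stuck-at-1.
Only g1 stuck-at-0 is consistent with every test.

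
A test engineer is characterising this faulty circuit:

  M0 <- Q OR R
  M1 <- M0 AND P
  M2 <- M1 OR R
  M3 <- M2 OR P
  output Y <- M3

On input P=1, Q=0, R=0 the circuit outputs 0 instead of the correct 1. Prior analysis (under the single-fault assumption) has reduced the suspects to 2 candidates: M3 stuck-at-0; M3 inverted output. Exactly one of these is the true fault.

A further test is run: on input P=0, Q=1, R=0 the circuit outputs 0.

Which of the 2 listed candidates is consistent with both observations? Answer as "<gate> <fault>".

Evaluate each candidate on input P=0, Q=1, R=0:
  M3 stuck-at-0: M0=1, M1=0, M2=0, M3=0 [stuck-at-0] → 0 — matches
  M3 inverted output: M0=1, M1=0, M2=0, M3=1 [inverted output] → 1 — eliminated
Only M3 stuck-at-0 reproduces the observed 0.

M3 stuck-at-0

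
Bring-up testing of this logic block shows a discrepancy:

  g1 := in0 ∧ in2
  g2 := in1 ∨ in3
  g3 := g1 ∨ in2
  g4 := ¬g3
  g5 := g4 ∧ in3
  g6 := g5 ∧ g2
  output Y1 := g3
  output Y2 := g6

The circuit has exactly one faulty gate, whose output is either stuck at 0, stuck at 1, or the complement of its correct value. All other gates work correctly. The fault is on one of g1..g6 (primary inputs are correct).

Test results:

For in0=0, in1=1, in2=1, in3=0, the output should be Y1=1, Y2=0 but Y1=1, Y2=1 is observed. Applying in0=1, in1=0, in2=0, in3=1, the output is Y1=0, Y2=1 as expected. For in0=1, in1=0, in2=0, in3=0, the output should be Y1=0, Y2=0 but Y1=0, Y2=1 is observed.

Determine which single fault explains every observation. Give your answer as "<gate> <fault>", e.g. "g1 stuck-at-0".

g6 stuck-at-1

Fault-free values for test 1 (in0=0, in1=1, in2=1, in3=0): g1=0, g2=1, g3=1, g4=0, g5=0, g6=0, giving Y1=1, Y2=0. Observed Y1=1, Y2=1.
Test 1: faults giving observed Y1=1, Y2=1 are {g5 stuck-at-1, g5 inverted output, g6 stuck-at-1, g6 inverted output}.
Test 2 (in0=1, in1=0, in2=0, in3=1): fault-free g1=0, g2=1, g3=0, g4=1, g5=1, g6=1 → Y1=0, Y2=1; observed Y1=0, Y2=1. Eliminates g5 inverted output, g6 inverted output.
Test 3 (in0=1, in1=0, in2=0, in3=0): fault-free g1=0, g2=0, g3=0, g4=1, g5=0, g6=0 → Y1=0, Y2=0; observed Y1=0, Y2=1. Eliminates g5 stuck-at-1.
Only g6 stuck-at-1 is consistent with every test.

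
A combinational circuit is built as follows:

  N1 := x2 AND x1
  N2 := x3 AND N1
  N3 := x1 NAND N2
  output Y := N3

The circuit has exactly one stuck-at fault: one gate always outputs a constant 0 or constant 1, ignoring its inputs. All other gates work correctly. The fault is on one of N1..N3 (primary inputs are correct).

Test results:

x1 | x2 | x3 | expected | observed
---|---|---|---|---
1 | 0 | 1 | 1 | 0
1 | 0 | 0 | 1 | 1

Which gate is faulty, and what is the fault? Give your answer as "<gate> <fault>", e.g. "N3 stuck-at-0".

N1 stuck-at-1

Fault-free values for test 1 (x1=1, x2=0, x3=1): N1=0, N2=0, N3=1, giving Y=1. Observed 0.
Test 1: faults giving observed 0 are {N1 stuck-at-1, N2 stuck-at-1, N3 stuck-at-0}.
Test 2 (x1=1, x2=0, x3=0): fault-free N1=0, N2=0, N3=1 → 1; observed 1. Eliminates N2 stuck-at-1, N3 stuck-at-0.
Only N1 stuck-at-1 is consistent with every test.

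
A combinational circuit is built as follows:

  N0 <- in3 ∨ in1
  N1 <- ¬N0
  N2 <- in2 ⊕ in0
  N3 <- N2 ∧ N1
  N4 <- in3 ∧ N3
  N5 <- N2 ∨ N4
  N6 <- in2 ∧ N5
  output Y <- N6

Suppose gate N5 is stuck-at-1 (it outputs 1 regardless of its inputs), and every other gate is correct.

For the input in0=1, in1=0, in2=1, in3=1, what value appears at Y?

Propagate with N5 forced: N0=1, N1=0, N2=0, N3=0, N4=0, N5=1 [stuck-at-1], N6=1.
So Y = 1. (Without the fault it would be 0.)

1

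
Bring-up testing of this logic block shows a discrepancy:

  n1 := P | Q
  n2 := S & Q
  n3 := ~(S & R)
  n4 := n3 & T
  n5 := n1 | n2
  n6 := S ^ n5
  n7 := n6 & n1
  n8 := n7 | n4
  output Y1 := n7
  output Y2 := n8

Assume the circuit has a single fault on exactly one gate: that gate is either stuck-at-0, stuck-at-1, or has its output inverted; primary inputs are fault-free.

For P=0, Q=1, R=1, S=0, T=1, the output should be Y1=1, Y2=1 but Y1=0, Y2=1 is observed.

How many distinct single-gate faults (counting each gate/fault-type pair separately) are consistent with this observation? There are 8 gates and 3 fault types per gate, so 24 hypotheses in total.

8

Fault-free: n1=1, n2=0, n3=1, n4=1, n5=1, n6=1, n7=1, n8=1 → Y1=1, Y2=1. Observed Y1=0, Y2=1.
  n1: stuck-at-0, inverted output ✓; others ✗
  n2: none of the 3 fault types match ✗
  n3: none of the 3 fault types match ✗
  n4: none of the 3 fault types match ✗
  n5: stuck-at-0, inverted output ✓; others ✗
  n6: stuck-at-0, inverted output ✓; others ✗
  n7: stuck-at-0, inverted output ✓; others ✗
  n8: none of the 3 fault types match ✗
Consistent faults: {n1 stuck-at-0, n1 inverted output, n5 stuck-at-0, n5 inverted output, n6 stuck-at-0, n6 inverted output, n7 stuck-at-0, n7 inverted output} — 8 in all.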